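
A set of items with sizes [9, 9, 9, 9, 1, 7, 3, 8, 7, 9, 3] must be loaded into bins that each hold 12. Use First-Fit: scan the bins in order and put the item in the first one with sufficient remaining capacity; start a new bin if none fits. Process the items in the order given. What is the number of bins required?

8

9 → bin 1 (remaining 3)
9 → bin 2 (remaining 3)
9 → bin 3 (remaining 3)
9 → bin 4 (remaining 3)
1 → bin 1 (remaining 2)
7 → bin 5 (remaining 5)
3 → bin 2 (remaining 0)
8 → bin 6 (remaining 4)
7 → bin 7 (remaining 5)
9 → bin 8 (remaining 3)
3 → bin 3 (remaining 0)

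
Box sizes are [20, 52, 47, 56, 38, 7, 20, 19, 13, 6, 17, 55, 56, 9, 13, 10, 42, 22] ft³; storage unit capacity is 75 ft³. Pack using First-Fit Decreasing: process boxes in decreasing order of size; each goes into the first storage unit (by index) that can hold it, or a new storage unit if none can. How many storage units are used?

7 storage units

Sorted descending: 56, 56, 55, 52, 47, 42, 38, 22, 20, 20, 19, 17, 13, 13, 10, 9, 7, 6.
Put 56 ft³ in storage unit 1; 19 ft³ remain.
Put 56 ft³ in storage unit 2; 19 ft³ remain.
Put 55 ft³ in storage unit 3; 20 ft³ remain.
Put 52 ft³ in storage unit 4; 23 ft³ remain.
Put 47 ft³ in storage unit 5; 28 ft³ remain.
Put 42 ft³ in storage unit 6; 33 ft³ remain.
Put 38 ft³ in storage unit 7; 37 ft³ remain.
Put 22 ft³ in storage unit 4; 1 ft³ remain.
Put 20 ft³ in storage unit 3; 0 ft³ remain.
Put 20 ft³ in storage unit 5; 8 ft³ remain.
Put 19 ft³ in storage unit 1; 0 ft³ remain.
Put 17 ft³ in storage unit 2; 2 ft³ remain.
Put 13 ft³ in storage unit 6; 20 ft³ remain.
Put 13 ft³ in storage unit 6; 7 ft³ remain.
Put 10 ft³ in storage unit 7; 27 ft³ remain.
Put 9 ft³ in storage unit 7; 18 ft³ remain.
Put 7 ft³ in storage unit 5; 1 ft³ remain.
Put 6 ft³ in storage unit 6; 1 ft³ remain.
Final storage units: [56,19] [56,17] [55,20] [52,22] [47,20,7] [42,13,13,6] [38,10,9].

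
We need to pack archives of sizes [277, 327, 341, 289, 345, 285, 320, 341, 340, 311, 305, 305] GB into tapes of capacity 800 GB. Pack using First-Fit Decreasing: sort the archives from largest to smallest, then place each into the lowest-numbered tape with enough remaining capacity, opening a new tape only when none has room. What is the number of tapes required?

Sorted descending: 345, 341, 341, 340, 327, 320, 311, 305, 305, 289, 285, 277.
Put 345 GB in tape 1; 455 GB remain.
Put 341 GB in tape 1; 114 GB remain.
Put 341 GB in tape 2; 459 GB remain.
Put 340 GB in tape 2; 119 GB remain.
Put 327 GB in tape 3; 473 GB remain.
Put 320 GB in tape 3; 153 GB remain.
Put 311 GB in tape 4; 489 GB remain.
Put 305 GB in tape 4; 184 GB remain.
Put 305 GB in tape 5; 495 GB remain.
Put 289 GB in tape 5; 206 GB remain.
Put 285 GB in tape 6; 515 GB remain.
Put 277 GB in tape 6; 238 GB remain.

6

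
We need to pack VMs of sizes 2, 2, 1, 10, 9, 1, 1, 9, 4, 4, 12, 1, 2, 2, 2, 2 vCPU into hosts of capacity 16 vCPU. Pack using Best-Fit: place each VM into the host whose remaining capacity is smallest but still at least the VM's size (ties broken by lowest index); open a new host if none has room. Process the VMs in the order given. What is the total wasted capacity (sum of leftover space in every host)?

host 1: place 2 vCPU, 14 vCPU left
host 1: place 2 vCPU, 12 vCPU left
host 1: place 1 vCPU, 11 vCPU left
host 1: place 10 vCPU, 1 vCPU left
host 2: place 9 vCPU, 7 vCPU left
host 1: place 1 vCPU, 0 vCPU left
host 2: place 1 vCPU, 6 vCPU left
host 3: place 9 vCPU, 7 vCPU left
host 2: place 4 vCPU, 2 vCPU left
host 3: place 4 vCPU, 3 vCPU left
host 4: place 12 vCPU, 4 vCPU left
host 2: place 1 vCPU, 1 vCPU left
host 3: place 2 vCPU, 1 vCPU left
host 4: place 2 vCPU, 2 vCPU left
host 4: place 2 vCPU, 0 vCPU left
host 5: place 2 vCPU, 14 vCPU left
5 hosts × 16 vCPU = 80 vCPU; used 64 vCPU; unused 16 vCPU.

16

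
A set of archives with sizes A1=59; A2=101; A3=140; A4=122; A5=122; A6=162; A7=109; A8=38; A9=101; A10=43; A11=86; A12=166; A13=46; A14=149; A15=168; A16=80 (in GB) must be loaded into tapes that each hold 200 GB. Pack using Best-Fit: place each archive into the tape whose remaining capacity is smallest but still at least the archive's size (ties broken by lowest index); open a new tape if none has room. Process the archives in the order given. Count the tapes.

10

tape 1: place A1 (59 GB), 141 GB left
tape 1: place A2 (101 GB), 40 GB left
tape 2: place A3 (140 GB), 60 GB left
tape 3: place A4 (122 GB), 78 GB left
tape 4: place A5 (122 GB), 78 GB left
tape 5: place A6 (162 GB), 38 GB left
tape 6: place A7 (109 GB), 91 GB left
tape 5: place A8 (38 GB), 0 GB left
tape 7: place A9 (101 GB), 99 GB left
tape 2: place A10 (43 GB), 17 GB left
tape 6: place A11 (86 GB), 5 GB left
tape 8: place A12 (166 GB), 34 GB left
tape 3: place A13 (46 GB), 32 GB left
tape 9: place A14 (149 GB), 51 GB left
tape 10: place A15 (168 GB), 32 GB left
tape 7: place A16 (80 GB), 19 GB left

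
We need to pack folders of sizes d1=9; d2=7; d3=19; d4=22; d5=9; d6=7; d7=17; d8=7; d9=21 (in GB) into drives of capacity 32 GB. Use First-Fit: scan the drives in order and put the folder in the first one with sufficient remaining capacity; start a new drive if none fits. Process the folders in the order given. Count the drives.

drive 1: place d1 (9 GB), 23 GB left
drive 1: place d2 (7 GB), 16 GB left
drive 2: place d3 (19 GB), 13 GB left
drive 3: place d4 (22 GB), 10 GB left
drive 1: place d5 (9 GB), 7 GB left
drive 1: place d6 (7 GB), 0 GB left
drive 4: place d7 (17 GB), 15 GB left
drive 2: place d8 (7 GB), 6 GB left
drive 5: place d9 (21 GB), 11 GB left
Final drives: [9,7,9,7] [19,7] [22] [17] [21].

5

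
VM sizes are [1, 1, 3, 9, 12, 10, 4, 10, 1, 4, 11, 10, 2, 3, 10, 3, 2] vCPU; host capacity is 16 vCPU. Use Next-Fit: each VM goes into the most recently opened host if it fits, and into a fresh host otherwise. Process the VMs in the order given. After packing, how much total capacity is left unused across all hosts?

1 vCPU → host 1 (remaining 15 vCPU)
1 vCPU → host 1 (remaining 14 vCPU)
3 vCPU → host 1 (remaining 11 vCPU)
9 vCPU → host 1 (remaining 2 vCPU)
12 vCPU → host 2 (remaining 4 vCPU)
10 vCPU → host 3 (remaining 6 vCPU)
4 vCPU → host 3 (remaining 2 vCPU)
10 vCPU → host 4 (remaining 6 vCPU)
1 vCPU → host 4 (remaining 5 vCPU)
4 vCPU → host 4 (remaining 1 vCPU)
11 vCPU → host 5 (remaining 5 vCPU)
10 vCPU → host 6 (remaining 6 vCPU)
2 vCPU → host 6 (remaining 4 vCPU)
3 vCPU → host 6 (remaining 1 vCPU)
10 vCPU → host 7 (remaining 6 vCPU)
3 vCPU → host 7 (remaining 3 vCPU)
2 vCPU → host 7 (remaining 1 vCPU)
7 hosts × 16 vCPU = 112 vCPU; used 96 vCPU; unused 16 vCPU.

16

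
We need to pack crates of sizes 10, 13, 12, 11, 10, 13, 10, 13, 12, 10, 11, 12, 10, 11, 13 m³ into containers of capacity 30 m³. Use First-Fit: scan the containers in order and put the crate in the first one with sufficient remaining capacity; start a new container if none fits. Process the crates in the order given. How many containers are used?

8

Put 10 m³ in container 1; 20 m³ remain.
Put 13 m³ in container 1; 7 m³ remain.
Put 12 m³ in container 2; 18 m³ remain.
Put 11 m³ in container 2; 7 m³ remain.
Put 10 m³ in container 3; 20 m³ remain.
Put 13 m³ in container 3; 7 m³ remain.
Put 10 m³ in container 4; 20 m³ remain.
Put 13 m³ in container 4; 7 m³ remain.
Put 12 m³ in container 5; 18 m³ remain.
Put 10 m³ in container 5; 8 m³ remain.
Put 11 m³ in container 6; 19 m³ remain.
Put 12 m³ in container 6; 7 m³ remain.
Put 10 m³ in container 7; 20 m³ remain.
Put 11 m³ in container 7; 9 m³ remain.
Put 13 m³ in container 8; 17 m³ remain.
Final containers: [10,13] [12,11] [10,13] [10,13] [12,10] [11,12] [10,11] [13].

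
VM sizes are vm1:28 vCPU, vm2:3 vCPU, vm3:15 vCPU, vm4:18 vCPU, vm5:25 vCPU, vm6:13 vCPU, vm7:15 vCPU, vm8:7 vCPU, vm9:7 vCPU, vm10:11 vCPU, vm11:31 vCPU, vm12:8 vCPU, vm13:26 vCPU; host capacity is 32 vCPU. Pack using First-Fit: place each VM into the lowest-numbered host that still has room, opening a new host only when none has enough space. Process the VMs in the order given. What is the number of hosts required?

8

Put vm1 (28 vCPU) in host 1; 4 vCPU remain.
Put vm2 (3 vCPU) in host 1; 1 vCPU remain.
Put vm3 (15 vCPU) in host 2; 17 vCPU remain.
Put vm4 (18 vCPU) in host 3; 14 vCPU remain.
Put vm5 (25 vCPU) in host 4; 7 vCPU remain.
Put vm6 (13 vCPU) in host 2; 4 vCPU remain.
Put vm7 (15 vCPU) in host 5; 17 vCPU remain.
Put vm8 (7 vCPU) in host 3; 7 vCPU remain.
Put vm9 (7 vCPU) in host 3; 0 vCPU remain.
Put vm10 (11 vCPU) in host 5; 6 vCPU remain.
Put vm11 (31 vCPU) in host 6; 1 vCPU remain.
Put vm12 (8 vCPU) in host 7; 24 vCPU remain.
Put vm13 (26 vCPU) in host 8; 6 vCPU remain.
Final hosts: [28,3] [15,13] [18,7,7] [25] [15,11] [31] [8] [26].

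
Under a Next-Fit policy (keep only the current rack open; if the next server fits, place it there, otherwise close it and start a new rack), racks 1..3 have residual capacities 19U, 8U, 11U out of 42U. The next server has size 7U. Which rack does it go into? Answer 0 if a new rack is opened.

3

Next-Fit only looks at rack 3, which has 11U free.
7U fits there.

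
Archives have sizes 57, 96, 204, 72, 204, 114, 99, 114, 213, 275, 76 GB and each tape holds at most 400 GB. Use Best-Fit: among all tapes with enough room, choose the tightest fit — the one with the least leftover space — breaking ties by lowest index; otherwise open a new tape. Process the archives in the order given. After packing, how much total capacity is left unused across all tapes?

476

Put 57 GB in tape 1; 343 GB remain.
Put 96 GB in tape 1; 247 GB remain.
Put 204 GB in tape 1; 43 GB remain.
Put 72 GB in tape 2; 328 GB remain.
Put 204 GB in tape 2; 124 GB remain.
Put 114 GB in tape 2; 10 GB remain.
Put 99 GB in tape 3; 301 GB remain.
Put 114 GB in tape 3; 187 GB remain.
Put 213 GB in tape 4; 187 GB remain.
Put 275 GB in tape 5; 125 GB remain.
Put 76 GB in tape 5; 49 GB remain.
5 tapes × 400 GB = 2000 GB; used 1524 GB; unused 476 GB.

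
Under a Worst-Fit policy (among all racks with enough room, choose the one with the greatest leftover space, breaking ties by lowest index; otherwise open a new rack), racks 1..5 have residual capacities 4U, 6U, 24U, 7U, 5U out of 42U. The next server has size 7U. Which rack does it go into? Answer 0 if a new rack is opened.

3

Racks with room: rack 3 (24U), rack 4 (7U).
Most room is rack 3 with 24U free.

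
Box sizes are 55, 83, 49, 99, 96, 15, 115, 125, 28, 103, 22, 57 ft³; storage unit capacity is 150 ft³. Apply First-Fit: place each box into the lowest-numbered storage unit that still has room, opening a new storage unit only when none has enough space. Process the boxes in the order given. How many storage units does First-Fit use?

7

storage unit 1: place 55 ft³, 95 ft³ left
storage unit 1: place 83 ft³, 12 ft³ left
storage unit 2: place 49 ft³, 101 ft³ left
storage unit 2: place 99 ft³, 2 ft³ left
storage unit 3: place 96 ft³, 54 ft³ left
storage unit 3: place 15 ft³, 39 ft³ left
storage unit 4: place 115 ft³, 35 ft³ left
storage unit 5: place 125 ft³, 25 ft³ left
storage unit 3: place 28 ft³, 11 ft³ left
storage unit 6: place 103 ft³, 47 ft³ left
storage unit 4: place 22 ft³, 13 ft³ left
storage unit 7: place 57 ft³, 93 ft³ left
Final storage units: [55,83] [49,99] [96,15,28] [115,22] [125] [103] [57].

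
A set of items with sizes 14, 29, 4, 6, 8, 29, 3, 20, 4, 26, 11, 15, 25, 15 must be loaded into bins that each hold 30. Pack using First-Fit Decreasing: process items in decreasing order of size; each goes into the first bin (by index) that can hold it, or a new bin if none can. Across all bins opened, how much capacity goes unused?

31

Sorted descending: 29, 29, 26, 25, 20, 15, 15, 14, 11, 8, 6, 4, 4, 3.
bin 1: place 29, 1 left
bin 2: place 29, 1 left
bin 3: place 26, 4 left
bin 4: place 25, 5 left
bin 5: place 20, 10 left
bin 6: place 15, 15 left
bin 6: place 15, 0 left
bin 7: place 14, 16 left
bin 7: place 11, 5 left
bin 5: place 8, 2 left
bin 8: place 6, 24 left
bin 3: place 4, 0 left
bin 4: place 4, 1 left
bin 7: place 3, 2 left
8 bins × 30 = 240; used 209; unused 31.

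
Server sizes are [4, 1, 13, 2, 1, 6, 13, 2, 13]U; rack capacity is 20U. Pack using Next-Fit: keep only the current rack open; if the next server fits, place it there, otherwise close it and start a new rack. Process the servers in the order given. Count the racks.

4U → rack 1 (remaining 16U)
1U → rack 1 (remaining 15U)
13U → rack 1 (remaining 2U)
2U → rack 1 (remaining 0U)
1U → rack 2 (remaining 19U)
6U → rack 2 (remaining 13U)
13U → rack 2 (remaining 0U)
2U → rack 3 (remaining 18U)
13U → rack 3 (remaining 5U)
Final racks: [4,1,13,2] [1,6,13] [2,13].

3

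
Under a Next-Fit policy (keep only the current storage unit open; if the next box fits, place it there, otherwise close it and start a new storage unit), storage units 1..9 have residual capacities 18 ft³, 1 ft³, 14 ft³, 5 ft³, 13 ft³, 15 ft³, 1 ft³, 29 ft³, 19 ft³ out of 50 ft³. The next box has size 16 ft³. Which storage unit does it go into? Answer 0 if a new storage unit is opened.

9

Next-Fit only looks at storage unit 9, which has 19 ft³ free.
16 ft³ fits there.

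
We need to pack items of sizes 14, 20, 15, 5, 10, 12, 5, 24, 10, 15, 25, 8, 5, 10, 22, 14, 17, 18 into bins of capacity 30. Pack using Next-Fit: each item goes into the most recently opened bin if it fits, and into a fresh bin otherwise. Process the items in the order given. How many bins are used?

12

14 → bin 1 (remaining 16)
20 → bin 2 (remaining 10)
15 → bin 3 (remaining 15)
5 → bin 3 (remaining 10)
10 → bin 3 (remaining 0)
12 → bin 4 (remaining 18)
5 → bin 4 (remaining 13)
24 → bin 5 (remaining 6)
10 → bin 6 (remaining 20)
15 → bin 6 (remaining 5)
25 → bin 7 (remaining 5)
8 → bin 8 (remaining 22)
5 → bin 8 (remaining 17)
10 → bin 8 (remaining 7)
22 → bin 9 (remaining 8)
14 → bin 10 (remaining 16)
17 → bin 11 (remaining 13)
18 → bin 12 (remaining 12)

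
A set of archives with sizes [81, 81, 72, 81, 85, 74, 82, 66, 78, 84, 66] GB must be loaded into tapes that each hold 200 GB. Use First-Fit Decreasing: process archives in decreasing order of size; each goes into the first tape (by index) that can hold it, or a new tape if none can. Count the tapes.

6 tapes

Sorted descending: 85, 84, 82, 81, 81, 81, 78, 74, 72, 66, 66.
tape 1: place 85 GB, 115 GB left
tape 1: place 84 GB, 31 GB left
tape 2: place 82 GB, 118 GB left
tape 2: place 81 GB, 37 GB left
tape 3: place 81 GB, 119 GB left
tape 3: place 81 GB, 38 GB left
tape 4: place 78 GB, 122 GB left
tape 4: place 74 GB, 48 GB left
tape 5: place 72 GB, 128 GB left
tape 5: place 66 GB, 62 GB left
tape 6: place 66 GB, 134 GB left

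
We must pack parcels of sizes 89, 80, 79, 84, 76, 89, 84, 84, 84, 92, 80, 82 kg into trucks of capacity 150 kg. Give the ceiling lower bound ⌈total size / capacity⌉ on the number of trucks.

7

Total size = 89 + 80 + 79 + 84 + 76 + 89 + 84 + 84 + 84 + 92 + 80 + 82 = 1003 kg.
⌈1003 / 150⌉ = 7.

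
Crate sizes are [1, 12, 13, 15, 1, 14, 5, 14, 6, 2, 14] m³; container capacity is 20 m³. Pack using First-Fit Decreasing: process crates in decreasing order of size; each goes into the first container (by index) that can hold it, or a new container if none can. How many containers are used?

Sorted descending: 15, 14, 14, 14, 13, 12, 6, 5, 2, 1, 1.
15 m³ → container 1 (remaining 5 m³)
14 m³ → container 2 (remaining 6 m³)
14 m³ → container 3 (remaining 6 m³)
14 m³ → container 4 (remaining 6 m³)
13 m³ → container 5 (remaining 7 m³)
12 m³ → container 6 (remaining 8 m³)
6 m³ → container 2 (remaining 0 m³)
5 m³ → container 1 (remaining 0 m³)
2 m³ → container 3 (remaining 4 m³)
1 m³ → container 3 (remaining 3 m³)
1 m³ → container 3 (remaining 2 m³)
Final containers: [15,5] [14,6] [14,2,1,1] [14] [13] [12].

6 containers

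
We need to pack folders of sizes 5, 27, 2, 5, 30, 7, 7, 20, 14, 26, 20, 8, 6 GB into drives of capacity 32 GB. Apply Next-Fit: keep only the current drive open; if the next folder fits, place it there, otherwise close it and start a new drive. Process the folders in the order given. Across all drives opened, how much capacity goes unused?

5 GB → drive 1 (remaining 27 GB)
27 GB → drive 1 (remaining 0 GB)
2 GB → drive 2 (remaining 30 GB)
5 GB → drive 2 (remaining 25 GB)
30 GB → drive 3 (remaining 2 GB)
7 GB → drive 4 (remaining 25 GB)
7 GB → drive 4 (remaining 18 GB)
20 GB → drive 5 (remaining 12 GB)
14 GB → drive 6 (remaining 18 GB)
26 GB → drive 7 (remaining 6 GB)
20 GB → drive 8 (remaining 12 GB)
8 GB → drive 8 (remaining 4 GB)
6 GB → drive 9 (remaining 26 GB)
9 drives × 32 GB = 288 GB; used 177 GB; unused 111 GB.

111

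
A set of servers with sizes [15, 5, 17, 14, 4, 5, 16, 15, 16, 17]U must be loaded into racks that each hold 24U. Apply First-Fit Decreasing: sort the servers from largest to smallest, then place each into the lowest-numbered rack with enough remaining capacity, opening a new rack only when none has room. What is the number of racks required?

Sorted descending: 17, 17, 16, 16, 15, 15, 14, 5, 5, 4.
17U → rack 1 (remaining 7U)
17U → rack 2 (remaining 7U)
16U → rack 3 (remaining 8U)
16U → rack 4 (remaining 8U)
15U → rack 5 (remaining 9U)
15U → rack 6 (remaining 9U)
14U → rack 7 (remaining 10U)
5U → rack 1 (remaining 2U)
5U → rack 2 (remaining 2U)
4U → rack 3 (remaining 4U)

7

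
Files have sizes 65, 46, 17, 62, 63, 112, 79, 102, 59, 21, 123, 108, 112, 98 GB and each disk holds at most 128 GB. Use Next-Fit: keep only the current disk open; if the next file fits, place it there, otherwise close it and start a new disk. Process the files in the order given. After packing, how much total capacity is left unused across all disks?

213

disk 1: place 65 GB, 63 GB left
disk 1: place 46 GB, 17 GB left
disk 1: place 17 GB, 0 GB left
disk 2: place 62 GB, 66 GB left
disk 2: place 63 GB, 3 GB left
disk 3: place 112 GB, 16 GB left
disk 4: place 79 GB, 49 GB left
disk 5: place 102 GB, 26 GB left
disk 6: place 59 GB, 69 GB left
disk 6: place 21 GB, 48 GB left
disk 7: place 123 GB, 5 GB left
disk 8: place 108 GB, 20 GB left
disk 9: place 112 GB, 16 GB left
disk 10: place 98 GB, 30 GB left
10 disks × 128 GB = 1280 GB; used 1067 GB; unused 213 GB.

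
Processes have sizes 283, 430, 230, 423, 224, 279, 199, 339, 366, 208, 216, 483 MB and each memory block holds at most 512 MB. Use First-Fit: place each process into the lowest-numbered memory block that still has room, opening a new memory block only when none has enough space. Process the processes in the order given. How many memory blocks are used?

memory block 1: place 283 MB, 229 MB left
memory block 2: place 430 MB, 82 MB left
memory block 3: place 230 MB, 282 MB left
memory block 4: place 423 MB, 89 MB left
memory block 1: place 224 MB, 5 MB left
memory block 3: place 279 MB, 3 MB left
memory block 5: place 199 MB, 313 MB left
memory block 6: place 339 MB, 173 MB left
memory block 7: place 366 MB, 146 MB left
memory block 5: place 208 MB, 105 MB left
memory block 8: place 216 MB, 296 MB left
memory block 9: place 483 MB, 29 MB left
Final memory blocks: [283,224] [430] [230,279] [423] [199,208] [339] [366] [216] [483].

9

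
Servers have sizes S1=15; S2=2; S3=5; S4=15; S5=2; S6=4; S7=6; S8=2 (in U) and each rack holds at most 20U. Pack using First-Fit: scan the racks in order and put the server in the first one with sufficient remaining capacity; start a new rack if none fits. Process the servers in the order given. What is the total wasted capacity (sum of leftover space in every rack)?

S1 (15U) → rack 1 (remaining 5U)
S2 (2U) → rack 1 (remaining 3U)
S3 (5U) → rack 2 (remaining 15U)
S4 (15U) → rack 2 (remaining 0U)
S5 (2U) → rack 1 (remaining 1U)
S6 (4U) → rack 3 (remaining 16U)
S7 (6U) → rack 3 (remaining 10U)
S8 (2U) → rack 3 (remaining 8U)
3 racks × 20U = 60U; used 51U; unused 9U.

9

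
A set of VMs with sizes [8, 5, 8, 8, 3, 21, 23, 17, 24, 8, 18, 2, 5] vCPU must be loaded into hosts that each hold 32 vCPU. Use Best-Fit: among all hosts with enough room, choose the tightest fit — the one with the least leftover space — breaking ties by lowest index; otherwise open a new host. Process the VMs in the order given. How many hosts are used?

6 hosts

8 vCPU → host 1 (remaining 24 vCPU)
5 vCPU → host 1 (remaining 19 vCPU)
8 vCPU → host 1 (remaining 11 vCPU)
8 vCPU → host 1 (remaining 3 vCPU)
3 vCPU → host 1 (remaining 0 vCPU)
21 vCPU → host 2 (remaining 11 vCPU)
23 vCPU → host 3 (remaining 9 vCPU)
17 vCPU → host 4 (remaining 15 vCPU)
24 vCPU → host 5 (remaining 8 vCPU)
8 vCPU → host 5 (remaining 0 vCPU)
18 vCPU → host 6 (remaining 14 vCPU)
2 vCPU → host 3 (remaining 7 vCPU)
5 vCPU → host 3 (remaining 2 vCPU)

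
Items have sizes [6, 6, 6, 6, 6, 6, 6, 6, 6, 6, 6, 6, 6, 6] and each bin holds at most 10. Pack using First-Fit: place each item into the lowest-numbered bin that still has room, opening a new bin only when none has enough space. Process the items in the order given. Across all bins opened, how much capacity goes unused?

56

6 → bin 1 (remaining 4)
6 → bin 2 (remaining 4)
6 → bin 3 (remaining 4)
6 → bin 4 (remaining 4)
6 → bin 5 (remaining 4)
6 → bin 6 (remaining 4)
6 → bin 7 (remaining 4)
6 → bin 8 (remaining 4)
6 → bin 9 (remaining 4)
6 → bin 10 (remaining 4)
6 → bin 11 (remaining 4)
6 → bin 12 (remaining 4)
6 → bin 13 (remaining 4)
6 → bin 14 (remaining 4)
14 bins × 10 = 140; used 84; unused 56.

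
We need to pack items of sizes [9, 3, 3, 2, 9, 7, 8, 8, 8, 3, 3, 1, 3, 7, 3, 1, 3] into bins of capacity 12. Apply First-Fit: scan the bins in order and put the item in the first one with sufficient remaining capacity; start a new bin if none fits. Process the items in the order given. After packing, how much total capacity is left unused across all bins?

bin 1: place 9, 3 left
bin 1: place 3, 0 left
bin 2: place 3, 9 left
bin 2: place 2, 7 left
bin 3: place 9, 3 left
bin 2: place 7, 0 left
bin 4: place 8, 4 left
bin 5: place 8, 4 left
bin 6: place 8, 4 left
bin 3: place 3, 0 left
bin 4: place 3, 1 left
bin 4: place 1, 0 left
bin 5: place 3, 1 left
bin 7: place 7, 5 left
bin 6: place 3, 1 left
bin 5: place 1, 0 left
bin 7: place 3, 2 left
7 bins × 12 = 84; used 81; unused 3.

3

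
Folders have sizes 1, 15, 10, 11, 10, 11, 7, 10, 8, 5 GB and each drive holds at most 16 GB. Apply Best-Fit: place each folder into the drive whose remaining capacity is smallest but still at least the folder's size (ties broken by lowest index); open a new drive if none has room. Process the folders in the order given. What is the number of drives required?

Put 1 GB in drive 1; 15 GB remain.
Put 15 GB in drive 1; 0 GB remain.
Put 10 GB in drive 2; 6 GB remain.
Put 11 GB in drive 3; 5 GB remain.
Put 10 GB in drive 4; 6 GB remain.
Put 11 GB in drive 5; 5 GB remain.
Put 7 GB in drive 6; 9 GB remain.
Put 10 GB in drive 7; 6 GB remain.
Put 8 GB in drive 6; 1 GB remain.
Put 5 GB in drive 3; 0 GB remain.

7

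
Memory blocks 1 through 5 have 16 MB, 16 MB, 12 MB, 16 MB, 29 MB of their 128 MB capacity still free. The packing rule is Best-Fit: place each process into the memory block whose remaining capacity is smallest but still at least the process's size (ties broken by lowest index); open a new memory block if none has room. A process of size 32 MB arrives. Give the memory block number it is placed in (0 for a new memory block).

0

No memory block has ≥ 32 MB free, so a new memory block is opened.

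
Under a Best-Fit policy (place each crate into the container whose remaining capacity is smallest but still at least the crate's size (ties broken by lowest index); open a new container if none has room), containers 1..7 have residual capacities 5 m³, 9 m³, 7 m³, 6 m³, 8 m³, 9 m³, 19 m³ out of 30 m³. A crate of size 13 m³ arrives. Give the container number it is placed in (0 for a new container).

7

Containers with room: container 7 (19 m³).
Tightest fit is container 7 with 19 m³ free.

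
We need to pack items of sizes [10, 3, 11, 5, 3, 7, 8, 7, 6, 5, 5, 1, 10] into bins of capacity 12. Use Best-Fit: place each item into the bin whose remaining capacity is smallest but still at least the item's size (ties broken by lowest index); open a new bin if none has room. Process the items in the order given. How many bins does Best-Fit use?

8

bin 1: place 10, 2 left
bin 2: place 3, 9 left
bin 3: place 11, 1 left
bin 2: place 5, 4 left
bin 2: place 3, 1 left
bin 4: place 7, 5 left
bin 5: place 8, 4 left
bin 6: place 7, 5 left
bin 7: place 6, 6 left
bin 4: place 5, 0 left
bin 6: place 5, 0 left
bin 2: place 1, 0 left
bin 8: place 10, 2 left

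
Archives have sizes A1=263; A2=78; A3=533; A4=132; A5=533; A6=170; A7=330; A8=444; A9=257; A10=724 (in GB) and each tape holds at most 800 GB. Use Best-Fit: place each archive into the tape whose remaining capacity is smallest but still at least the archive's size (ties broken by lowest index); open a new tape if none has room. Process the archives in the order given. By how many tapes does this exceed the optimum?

0

Best-Fit: [263,78,330] [533,132] [533,170] [444,257] [724] → 5 tapes.
Total size 3464 GB; any packing needs at least ⌈3464/800⌉ = 5 tapes.
So 5 is already optimal.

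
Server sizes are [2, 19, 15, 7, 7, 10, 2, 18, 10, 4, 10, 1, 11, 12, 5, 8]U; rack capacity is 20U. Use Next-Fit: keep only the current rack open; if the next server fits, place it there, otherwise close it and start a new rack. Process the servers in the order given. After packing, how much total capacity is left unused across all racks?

79

2U → rack 1 (remaining 18U)
19U → rack 2 (remaining 1U)
15U → rack 3 (remaining 5U)
7U → rack 4 (remaining 13U)
7U → rack 4 (remaining 6U)
10U → rack 5 (remaining 10U)
2U → rack 5 (remaining 8U)
18U → rack 6 (remaining 2U)
10U → rack 7 (remaining 10U)
4U → rack 7 (remaining 6U)
10U → rack 8 (remaining 10U)
1U → rack 8 (remaining 9U)
11U → rack 9 (remaining 9U)
12U → rack 10 (remaining 8U)
5U → rack 10 (remaining 3U)
8U → rack 11 (remaining 12U)
11 racks × 20U = 220U; used 141U; unused 79U.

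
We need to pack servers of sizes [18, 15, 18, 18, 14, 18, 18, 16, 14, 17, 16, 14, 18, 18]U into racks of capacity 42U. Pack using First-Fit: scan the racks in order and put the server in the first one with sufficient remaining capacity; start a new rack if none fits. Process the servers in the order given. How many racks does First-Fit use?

Put 18U in rack 1; 24U remain.
Put 15U in rack 1; 9U remain.
Put 18U in rack 2; 24U remain.
Put 18U in rack 2; 6U remain.
Put 14U in rack 3; 28U remain.
Put 18U in rack 3; 10U remain.
Put 18U in rack 4; 24U remain.
Put 16U in rack 4; 8U remain.
Put 14U in rack 5; 28U remain.
Put 17U in rack 5; 11U remain.
Put 16U in rack 6; 26U remain.
Put 14U in rack 6; 12U remain.
Put 18U in rack 7; 24U remain.
Put 18U in rack 7; 6U remain.

7 racks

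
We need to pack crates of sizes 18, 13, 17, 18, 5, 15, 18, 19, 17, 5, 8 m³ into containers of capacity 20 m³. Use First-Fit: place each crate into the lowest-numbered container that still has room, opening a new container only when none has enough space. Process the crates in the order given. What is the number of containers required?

container 1: place 18 m³, 2 m³ left
container 2: place 13 m³, 7 m³ left
container 3: place 17 m³, 3 m³ left
container 4: place 18 m³, 2 m³ left
container 2: place 5 m³, 2 m³ left
container 5: place 15 m³, 5 m³ left
container 6: place 18 m³, 2 m³ left
container 7: place 19 m³, 1 m³ left
container 8: place 17 m³, 3 m³ left
container 5: place 5 m³, 0 m³ left
container 9: place 8 m³, 12 m³ left
Final containers: [18] [13,5] [17] [18] [15,5] [18] [19] [17] [8].

9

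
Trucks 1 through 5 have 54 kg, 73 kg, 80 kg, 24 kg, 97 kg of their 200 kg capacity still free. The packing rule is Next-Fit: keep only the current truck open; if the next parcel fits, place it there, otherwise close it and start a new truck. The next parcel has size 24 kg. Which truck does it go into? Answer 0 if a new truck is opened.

Next-Fit only looks at truck 5, which has 97 kg free.
24 kg fits there.

5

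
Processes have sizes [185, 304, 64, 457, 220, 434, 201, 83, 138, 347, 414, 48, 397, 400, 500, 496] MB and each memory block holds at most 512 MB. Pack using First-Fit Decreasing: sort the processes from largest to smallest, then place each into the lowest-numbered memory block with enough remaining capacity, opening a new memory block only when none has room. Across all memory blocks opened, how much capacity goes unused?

Sorted descending: 500, 496, 457, 434, 414, 400, 397, 347, 304, 220, 201, 185, 138, 83, 64, 48.
memory block 1: place 500 MB, 12 MB left
memory block 2: place 496 MB, 16 MB left
memory block 3: place 457 MB, 55 MB left
memory block 4: place 434 MB, 78 MB left
memory block 5: place 414 MB, 98 MB left
memory block 6: place 400 MB, 112 MB left
memory block 7: place 397 MB, 115 MB left
memory block 8: place 347 MB, 165 MB left
memory block 9: place 304 MB, 208 MB left
memory block 10: place 220 MB, 292 MB left
memory block 9: place 201 MB, 7 MB left
memory block 10: place 185 MB, 107 MB left
memory block 8: place 138 MB, 27 MB left
memory block 5: place 83 MB, 15 MB left
memory block 4: place 64 MB, 14 MB left
memory block 3: place 48 MB, 7 MB left
10 memory blocks × 512 MB = 5120 MB; used 4688 MB; unused 432 MB.

432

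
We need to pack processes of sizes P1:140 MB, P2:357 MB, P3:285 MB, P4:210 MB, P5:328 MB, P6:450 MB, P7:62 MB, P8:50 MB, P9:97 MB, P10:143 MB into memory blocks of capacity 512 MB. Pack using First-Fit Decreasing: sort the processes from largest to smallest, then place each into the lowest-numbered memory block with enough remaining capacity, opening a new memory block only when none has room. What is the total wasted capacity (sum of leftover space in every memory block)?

438

Sorted descending: 450, 357, 328, 285, 210, 143, 140, 97, 62, 50.
Put 450 MB in memory block 1; 62 MB remain.
Put 357 MB in memory block 2; 155 MB remain.
Put 328 MB in memory block 3; 184 MB remain.
Put 285 MB in memory block 4; 227 MB remain.
Put 210 MB in memory block 4; 17 MB remain.
Put 143 MB in memory block 2; 12 MB remain.
Put 140 MB in memory block 3; 44 MB remain.
Put 97 MB in memory block 5; 415 MB remain.
Put 62 MB in memory block 1; 0 MB remain.
Put 50 MB in memory block 5; 365 MB remain.
5 memory blocks × 512 MB = 2560 MB; used 2122 MB; unused 438 MB.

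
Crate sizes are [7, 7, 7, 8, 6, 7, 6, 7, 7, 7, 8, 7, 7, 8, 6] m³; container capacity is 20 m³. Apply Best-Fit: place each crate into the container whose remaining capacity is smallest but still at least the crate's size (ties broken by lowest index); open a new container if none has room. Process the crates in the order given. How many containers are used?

7 m³ → container 1 (remaining 13 m³)
7 m³ → container 1 (remaining 6 m³)
7 m³ → container 2 (remaining 13 m³)
8 m³ → container 2 (remaining 5 m³)
6 m³ → container 1 (remaining 0 m³)
7 m³ → container 3 (remaining 13 m³)
6 m³ → container 3 (remaining 7 m³)
7 m³ → container 3 (remaining 0 m³)
7 m³ → container 4 (remaining 13 m³)
7 m³ → container 4 (remaining 6 m³)
8 m³ → container 5 (remaining 12 m³)
7 m³ → container 5 (remaining 5 m³)
7 m³ → container 6 (remaining 13 m³)
8 m³ → container 6 (remaining 5 m³)
6 m³ → container 4 (remaining 0 m³)
Final containers: [7,7,6] [7,8] [7,6,7] [7,7,6] [8,7] [7,8].

6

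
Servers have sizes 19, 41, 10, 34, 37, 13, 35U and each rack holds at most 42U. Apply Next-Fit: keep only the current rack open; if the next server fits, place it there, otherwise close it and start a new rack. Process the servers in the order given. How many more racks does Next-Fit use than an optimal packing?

Next-Fit: [19] [41] [10] [34] [37] [13] [35] → 7 racks.
Total size 189U; any packing needs at least ⌈189/42⌉ = 5 racks.
An optimal packing achieves that bound: [41] [37] [35] [34] [19,13,10] → 5 racks.
Excess: 7 − 5 = 2.

2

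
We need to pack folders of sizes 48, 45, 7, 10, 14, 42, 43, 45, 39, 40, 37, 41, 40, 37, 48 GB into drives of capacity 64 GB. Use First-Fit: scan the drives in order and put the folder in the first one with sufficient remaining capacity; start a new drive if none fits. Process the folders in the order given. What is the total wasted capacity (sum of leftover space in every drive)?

232

drive 1: place 48 GB, 16 GB left
drive 2: place 45 GB, 19 GB left
drive 1: place 7 GB, 9 GB left
drive 2: place 10 GB, 9 GB left
drive 3: place 14 GB, 50 GB left
drive 3: place 42 GB, 8 GB left
drive 4: place 43 GB, 21 GB left
drive 5: place 45 GB, 19 GB left
drive 6: place 39 GB, 25 GB left
drive 7: place 40 GB, 24 GB left
drive 8: place 37 GB, 27 GB left
drive 9: place 41 GB, 23 GB left
drive 10: place 40 GB, 24 GB left
drive 11: place 37 GB, 27 GB left
drive 12: place 48 GB, 16 GB left
12 drives × 64 GB = 768 GB; used 536 GB; unused 232 GB.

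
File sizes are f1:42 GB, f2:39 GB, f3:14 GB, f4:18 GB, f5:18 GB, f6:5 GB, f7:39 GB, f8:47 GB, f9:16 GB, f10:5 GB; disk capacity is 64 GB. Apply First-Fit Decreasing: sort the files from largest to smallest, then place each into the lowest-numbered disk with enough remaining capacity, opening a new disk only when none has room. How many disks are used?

4

Sorted descending: 47, 42, 39, 39, 18, 18, 16, 14, 5, 5.
Put 47 GB in disk 1; 17 GB remain.
Put 42 GB in disk 2; 22 GB remain.
Put 39 GB in disk 3; 25 GB remain.
Put 39 GB in disk 4; 25 GB remain.
Put 18 GB in disk 2; 4 GB remain.
Put 18 GB in disk 3; 7 GB remain.
Put 16 GB in disk 1; 1 GB remain.
Put 14 GB in disk 4; 11 GB remain.
Put 5 GB in disk 3; 2 GB remain.
Put 5 GB in disk 4; 6 GB remain.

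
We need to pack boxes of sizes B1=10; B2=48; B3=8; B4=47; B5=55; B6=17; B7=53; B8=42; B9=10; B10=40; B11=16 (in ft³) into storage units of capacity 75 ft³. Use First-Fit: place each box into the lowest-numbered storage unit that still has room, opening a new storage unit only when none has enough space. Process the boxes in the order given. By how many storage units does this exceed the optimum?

0

First-Fit: [10,48,8] [47,17,10] [55,16] [53] [42] [40] → 6 storage units.
6 boxes exceed 37.5 ft³ (half the capacity), and no two of those can share a storage unit, so at least 6 storage units are needed.
So 6 is already optimal.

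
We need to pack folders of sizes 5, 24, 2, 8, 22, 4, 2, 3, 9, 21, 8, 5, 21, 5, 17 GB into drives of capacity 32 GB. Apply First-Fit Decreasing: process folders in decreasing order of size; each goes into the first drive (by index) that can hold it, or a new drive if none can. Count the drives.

Sorted descending: 24, 22, 21, 21, 17, 9, 8, 8, 5, 5, 5, 4, 3, 2, 2.
Put 24 GB in drive 1; 8 GB remain.
Put 22 GB in drive 2; 10 GB remain.
Put 21 GB in drive 3; 11 GB remain.
Put 21 GB in drive 4; 11 GB remain.
Put 17 GB in drive 5; 15 GB remain.
Put 9 GB in drive 2; 1 GB remain.
Put 8 GB in drive 1; 0 GB remain.
Put 8 GB in drive 3; 3 GB remain.
Put 5 GB in drive 4; 6 GB remain.
Put 5 GB in drive 4; 1 GB remain.
Put 5 GB in drive 5; 10 GB remain.
Put 4 GB in drive 5; 6 GB remain.
Put 3 GB in drive 3; 0 GB remain.
Put 2 GB in drive 5; 4 GB remain.
Put 2 GB in drive 5; 2 GB remain.

5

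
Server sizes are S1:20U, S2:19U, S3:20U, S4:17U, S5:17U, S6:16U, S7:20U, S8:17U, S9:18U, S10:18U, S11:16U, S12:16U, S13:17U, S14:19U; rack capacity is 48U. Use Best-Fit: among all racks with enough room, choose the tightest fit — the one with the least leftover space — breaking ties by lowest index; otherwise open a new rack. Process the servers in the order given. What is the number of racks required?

7 racks

rack 1: place S1 (20U), 28U left
rack 1: place S2 (19U), 9U left
rack 2: place S3 (20U), 28U left
rack 2: place S4 (17U), 11U left
rack 3: place S5 (17U), 31U left
rack 3: place S6 (16U), 15U left
rack 4: place S7 (20U), 28U left
rack 4: place S8 (17U), 11U left
rack 5: place S9 (18U), 30U left
rack 5: place S10 (18U), 12U left
rack 6: place S11 (16U), 32U left
rack 6: place S12 (16U), 16U left
rack 7: place S13 (17U), 31U left
rack 7: place S14 (19U), 12U left
Final racks: [20,19] [20,17] [17,16] [20,17] [18,18] [16,16] [17,19].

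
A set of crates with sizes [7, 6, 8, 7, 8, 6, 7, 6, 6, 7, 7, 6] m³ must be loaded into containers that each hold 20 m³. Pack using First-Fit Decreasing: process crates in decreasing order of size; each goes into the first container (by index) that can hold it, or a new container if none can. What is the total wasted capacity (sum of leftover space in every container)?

Sorted descending: 8, 8, 7, 7, 7, 7, 7, 6, 6, 6, 6, 6.
container 1: place 8 m³, 12 m³ left
container 1: place 8 m³, 4 m³ left
container 2: place 7 m³, 13 m³ left
container 2: place 7 m³, 6 m³ left
container 3: place 7 m³, 13 m³ left
container 3: place 7 m³, 6 m³ left
container 4: place 7 m³, 13 m³ left
container 2: place 6 m³, 0 m³ left
container 3: place 6 m³, 0 m³ left
container 4: place 6 m³, 7 m³ left
container 4: place 6 m³, 1 m³ left
container 5: place 6 m³, 14 m³ left
5 containers × 20 m³ = 100 m³; used 81 m³; unused 19 m³.

19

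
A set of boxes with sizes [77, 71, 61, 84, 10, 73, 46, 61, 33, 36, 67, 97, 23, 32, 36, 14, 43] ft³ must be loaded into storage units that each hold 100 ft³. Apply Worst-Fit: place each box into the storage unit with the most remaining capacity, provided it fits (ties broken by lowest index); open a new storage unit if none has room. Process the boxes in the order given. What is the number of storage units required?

storage unit 1: place 77 ft³, 23 ft³ left
storage unit 2: place 71 ft³, 29 ft³ left
storage unit 3: place 61 ft³, 39 ft³ left
storage unit 4: place 84 ft³, 16 ft³ left
storage unit 3: place 10 ft³, 29 ft³ left
storage unit 5: place 73 ft³, 27 ft³ left
storage unit 6: place 46 ft³, 54 ft³ left
storage unit 7: place 61 ft³, 39 ft³ left
storage unit 6: place 33 ft³, 21 ft³ left
storage unit 7: place 36 ft³, 3 ft³ left
storage unit 8: place 67 ft³, 33 ft³ left
storage unit 9: place 97 ft³, 3 ft³ left
storage unit 8: place 23 ft³, 10 ft³ left
storage unit 10: place 32 ft³, 68 ft³ left
storage unit 10: place 36 ft³, 32 ft³ left
storage unit 10: place 14 ft³, 18 ft³ left
storage unit 11: place 43 ft³, 57 ft³ left

11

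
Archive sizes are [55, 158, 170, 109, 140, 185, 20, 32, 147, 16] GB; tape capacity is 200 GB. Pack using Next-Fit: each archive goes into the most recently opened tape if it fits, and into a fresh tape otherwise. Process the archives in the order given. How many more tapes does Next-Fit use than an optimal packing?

2

Next-Fit: [55] [158] [170] [109] [140] [185] [20,32,147] [16] → 8 tapes.
Total size 1032 GB; any packing needs at least ⌈1032/200⌉ = 6 tapes.
An optimal packing achieves that bound: [185] [170,20] [158,32] [147,16] [140,55] [109] → 6 tapes.
Excess: 8 − 6 = 2.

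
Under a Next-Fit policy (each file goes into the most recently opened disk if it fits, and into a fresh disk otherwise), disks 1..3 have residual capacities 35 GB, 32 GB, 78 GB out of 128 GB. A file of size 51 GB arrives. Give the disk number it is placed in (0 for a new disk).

3

Next-Fit only looks at disk 3, which has 78 GB free.
51 GB fits there.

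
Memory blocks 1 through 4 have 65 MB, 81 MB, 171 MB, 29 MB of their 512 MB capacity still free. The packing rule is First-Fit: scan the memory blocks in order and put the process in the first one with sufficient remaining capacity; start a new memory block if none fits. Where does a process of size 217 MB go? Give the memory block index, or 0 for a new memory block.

0

No memory block has ≥ 217 MB free, so a new memory block is opened.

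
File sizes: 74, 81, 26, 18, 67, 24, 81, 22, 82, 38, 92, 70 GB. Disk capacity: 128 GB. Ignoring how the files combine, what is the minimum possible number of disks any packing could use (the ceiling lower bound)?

Total size = 74 + 81 + 26 + 18 + 67 + 24 + 81 + 22 + 82 + 38 + 92 + 70 = 675 GB.
⌈675 / 128⌉ = 6.

6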